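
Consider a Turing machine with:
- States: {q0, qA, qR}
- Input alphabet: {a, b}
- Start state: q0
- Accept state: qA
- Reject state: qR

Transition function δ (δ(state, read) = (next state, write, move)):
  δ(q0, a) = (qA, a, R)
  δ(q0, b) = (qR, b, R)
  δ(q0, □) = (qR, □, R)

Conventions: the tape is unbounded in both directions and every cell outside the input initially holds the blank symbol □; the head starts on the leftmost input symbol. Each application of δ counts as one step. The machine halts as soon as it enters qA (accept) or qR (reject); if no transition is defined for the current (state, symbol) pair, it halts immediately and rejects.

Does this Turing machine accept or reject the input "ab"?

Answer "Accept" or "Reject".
Step 0: [q0]ab (head at position 0)
Step 1: δ(q0, a) = (qA, a, R)  ⊢  a[qA]b (head at position 1)
The machine is in qA, so it halts and accepts.

Final answer: Accept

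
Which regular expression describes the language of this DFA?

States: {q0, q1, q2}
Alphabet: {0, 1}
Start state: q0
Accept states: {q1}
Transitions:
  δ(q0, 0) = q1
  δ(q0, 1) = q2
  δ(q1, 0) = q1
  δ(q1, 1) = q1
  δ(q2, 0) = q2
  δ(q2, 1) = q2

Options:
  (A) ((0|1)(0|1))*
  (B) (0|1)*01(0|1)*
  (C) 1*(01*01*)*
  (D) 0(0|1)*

Testing sample strings against the DFA:
  '01010' -> accepted
  '1111' -> rejected
  '100' -> rejected
  '00001' -> accepted
Checking each option for a counterexample:
  (A) ((0|1)(0|1))*: ε is rejected by the DFA but matches the regex → eliminated
  (B) (0|1)*01(0|1)*: '0' is accepted by the DFA but does not match the regex → eliminated
  (C) 1*(01*01*)*: ε is rejected by the DFA but matches the regex → eliminated
  (D) 0(0|1)*: agrees with the DFA on all strings of length ≤ 4
Only (D) 0(0|1)* is consistent with the DFA.

Final answer: (D) 0(0|1)*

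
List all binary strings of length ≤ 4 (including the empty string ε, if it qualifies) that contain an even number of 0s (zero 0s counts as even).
Checking every binary string of length 0 to 4:
  Length 0: accepted: ε | rejected: (none)
  Length 1: accepted: 1 | rejected: 0
  Length 2: accepted: 00, 11 | rejected: 01, 10
  Length 3: accepted: 001, 010, 100, 111 | rejected: 000, 011, 101, 110
  Length 4: accepted: 0000, 0011, 0101, 0110, 1001, 1010, 1100, 1111 | rejected: 0001, 0010, 0100, 0111, 1000, 1011, 1101, 1110
Total: 16 string(s).

Final answer: ε, 1, 00, 11, 001, 010, 100, 111, 0000, 0011, 0101, 0110, 1001, 1010, 1100, 1111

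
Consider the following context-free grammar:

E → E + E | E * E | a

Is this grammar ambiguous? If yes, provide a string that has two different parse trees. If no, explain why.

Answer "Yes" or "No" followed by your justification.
Two different leftmost derivations of a + a * a:
  (1) E ⇒ E + E ⇒ a + E ⇒ a + E * E ⇒ a + a * E ⇒ a + a * a   (tree groups a + (a * a))
  (2) E ⇒ E * E ⇒ E + E * E ⇒ a + E * E ⇒ a + a * E ⇒ a + a * a   (tree groups (a + a) * a)
Two distinct leftmost derivations = two distinct parse trees, so the grammar is ambiguous.

Final answer: Yes - the string 'a + a * a' has two distinct leftmost derivations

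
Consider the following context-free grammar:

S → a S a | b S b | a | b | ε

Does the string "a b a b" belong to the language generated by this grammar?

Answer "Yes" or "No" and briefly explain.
Every production places the same symbol at both ends (or yields a single symbol / ε), so every derived string is a palindrome. a b a b reversed is b a b a ≠ a b a b, so it is not a palindrome and cannot be derived (already the first step fails: the string starts with a but ends with b, so neither S → a S a nor S → b S b fits).

Final answer: No - no valid derivation exists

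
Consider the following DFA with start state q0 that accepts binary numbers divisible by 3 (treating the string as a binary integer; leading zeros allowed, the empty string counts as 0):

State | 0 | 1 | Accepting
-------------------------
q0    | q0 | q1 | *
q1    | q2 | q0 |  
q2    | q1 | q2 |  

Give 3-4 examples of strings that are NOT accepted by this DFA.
Any strings that end in a non-accepting state work; for example:
"100": q0 → q1 → q2 → q1; q1 is not accepting → rejected
"0100": q0 → q0 → q1 → q2 → q1; q1 is not accepting → rejected
"1000": q0 → q1 → q2 → q1 → q2; q2 is not accepting → rejected
"1011": q0 → q1 → q2 → q2 → q2; q2 is not accepting → rejected

Final answer: "100", "0100", "1000", "1011"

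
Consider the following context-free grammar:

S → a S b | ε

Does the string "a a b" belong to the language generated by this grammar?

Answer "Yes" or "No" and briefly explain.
Every derivation applies S → a S b some number n of times and then S → ε, producing a^n b^n with equally many a's and b's. The string a a b has two a's but only one b, so it cannot be derived.

Final answer: No - no valid derivation exists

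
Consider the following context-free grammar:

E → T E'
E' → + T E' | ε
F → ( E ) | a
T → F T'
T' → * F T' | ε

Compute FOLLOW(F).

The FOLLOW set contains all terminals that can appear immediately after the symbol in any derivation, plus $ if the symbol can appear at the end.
Useful FIRST sets: FIRST(E') = {+, ε}, FIRST(T') = {*, ε} (both E' and T' are nullable).
FOLLOW(E): E is the start symbol → $; E appears in F → ( E ) followed by ')' → FOLLOW(E) = {), $}.
FOLLOW(E'): E' appears at the right end of E → T E' and of E' → + T E', so FOLLOW(E') ⊇ FOLLOW(E) (the second occurrence adds nothing new). FOLLOW(E') = {), $}.
FOLLOW(T): in E → T E' and E' → + T E', T is followed by E': add FIRST(E') minus ε = {+}; since E' is nullable, also add FOLLOW(E) and FOLLOW(E') = {), $}. FOLLOW(T) = {+, ), $}.
FOLLOW(T'): T' appears at the right end of T → F T' and of T' → * F T', so FOLLOW(T') = FOLLOW(T) = {+, ), $}.
FOLLOW(F): in T → F T' and T' → * F T', F is followed by T': add FIRST(T') minus ε = {*}; since T' is nullable, also add FOLLOW(T) and FOLLOW(T') = {+, ), $}. FOLLOW(F) = {*, +, ), $}.

Final answer: {$, ), *, +}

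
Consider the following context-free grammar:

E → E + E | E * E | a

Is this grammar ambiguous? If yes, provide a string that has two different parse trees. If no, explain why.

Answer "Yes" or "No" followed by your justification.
Two different leftmost derivations of a + a * a:
  (1) E ⇒ E + E ⇒ a + E ⇒ a + E * E ⇒ a + a * E ⇒ a + a * a   (tree groups a + (a * a))
  (2) E ⇒ E * E ⇒ E + E * E ⇒ a + E * E ⇒ a + a * E ⇒ a + a * a   (tree groups (a + a) * a)
Two distinct leftmost derivations = two distinct parse trees, so the grammar is ambiguous.

Final answer: Yes - the string 'a + a * a' has two distinct leftmost derivations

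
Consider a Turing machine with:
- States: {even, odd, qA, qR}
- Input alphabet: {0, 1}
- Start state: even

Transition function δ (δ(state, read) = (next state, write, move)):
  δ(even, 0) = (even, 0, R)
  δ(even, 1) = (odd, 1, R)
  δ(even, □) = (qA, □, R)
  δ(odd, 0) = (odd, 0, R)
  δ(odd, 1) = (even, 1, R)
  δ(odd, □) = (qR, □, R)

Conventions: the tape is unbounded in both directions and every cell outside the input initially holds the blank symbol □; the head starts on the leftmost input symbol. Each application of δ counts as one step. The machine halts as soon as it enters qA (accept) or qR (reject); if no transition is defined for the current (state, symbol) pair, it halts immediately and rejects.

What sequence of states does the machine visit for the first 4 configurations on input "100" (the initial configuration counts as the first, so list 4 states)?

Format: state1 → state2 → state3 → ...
Step 0: [even]100 (head at position 0)
Step 1: δ(even, 1) = (odd, 1, R)  ⊢  1[odd]00 (head at position 1)
Step 2: δ(odd, 0) = (odd, 0, R)  ⊢  10[odd]0 (head at position 2)
Step 3: δ(odd, 0) = (odd, 0, R)  ⊢  100[odd]□ (head at position 3)
Reading off the states of these 4 configurations: even → odd → odd → odd

Final answer: even → odd → odd → odd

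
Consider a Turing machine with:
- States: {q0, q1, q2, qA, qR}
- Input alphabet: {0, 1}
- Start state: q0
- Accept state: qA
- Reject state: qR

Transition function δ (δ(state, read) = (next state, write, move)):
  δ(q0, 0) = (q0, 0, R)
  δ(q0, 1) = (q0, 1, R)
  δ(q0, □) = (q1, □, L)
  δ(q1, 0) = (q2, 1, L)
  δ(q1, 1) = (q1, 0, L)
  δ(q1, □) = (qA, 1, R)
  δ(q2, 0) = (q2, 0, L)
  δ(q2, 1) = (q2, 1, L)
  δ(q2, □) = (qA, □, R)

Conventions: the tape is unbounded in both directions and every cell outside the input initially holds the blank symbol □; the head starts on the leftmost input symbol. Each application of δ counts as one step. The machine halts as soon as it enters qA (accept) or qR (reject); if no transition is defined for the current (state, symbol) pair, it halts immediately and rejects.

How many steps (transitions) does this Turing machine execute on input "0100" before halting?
Step 0: [q0]0100 (head at position 0)
Step 1: δ(q0, 0) = (q0, 0, R)  ⊢  0[q0]100 (head at position 1)
Step 2: δ(q0, 1) = (q0, 1, R)  ⊢  01[q0]00 (head at position 2)
Step 3: δ(q0, 0) = (q0, 0, R)  ⊢  010[q0]0 (head at position 3)
Step 4: δ(q0, 0) = (q0, 0, R)  ⊢  0100[q0]□ (head at position 4)
Step 5: δ(q0, □) = (q1, □, L)  ⊢  010[q1]0□ (head at position 3)
Step 6: δ(q1, 0) = (q2, 1, L)  ⊢  01[q2]01□ (head at position 2)
Step 7: δ(q2, 0) = (q2, 0, L)  ⊢  0[q2]101□ (head at position 1)
Step 8: δ(q2, 1) = (q2, 1, L)  ⊢  [q2]0101□ (head at position 0)
Step 9: δ(q2, 0) = (q2, 0, L)  ⊢  [q2]□0101□ (head at position -1)
Step 10: δ(q2, □) = (qA, □, R)  ⊢  □[qA]0101□ (head at position 0)
The machine is in qA, so it halts and accepts.
Number of transitions executed: 10.

Final answer: 10 steps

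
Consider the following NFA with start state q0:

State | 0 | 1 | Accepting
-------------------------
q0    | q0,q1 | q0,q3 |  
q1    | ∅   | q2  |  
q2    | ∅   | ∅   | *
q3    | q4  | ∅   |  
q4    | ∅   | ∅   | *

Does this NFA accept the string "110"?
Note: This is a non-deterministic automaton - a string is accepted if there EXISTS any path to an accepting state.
Track the set of states the NFA could be in: start {q0}
Read '1': {q0} → {q0, q3}
Read '1': {q0, q3} → {q0, q3}
Read '0': {q0, q3} → {q0, q1, q4}
Final set {q0, q1, q4} contains accepting state(s) {q4} → accepted.

Final answer: Yes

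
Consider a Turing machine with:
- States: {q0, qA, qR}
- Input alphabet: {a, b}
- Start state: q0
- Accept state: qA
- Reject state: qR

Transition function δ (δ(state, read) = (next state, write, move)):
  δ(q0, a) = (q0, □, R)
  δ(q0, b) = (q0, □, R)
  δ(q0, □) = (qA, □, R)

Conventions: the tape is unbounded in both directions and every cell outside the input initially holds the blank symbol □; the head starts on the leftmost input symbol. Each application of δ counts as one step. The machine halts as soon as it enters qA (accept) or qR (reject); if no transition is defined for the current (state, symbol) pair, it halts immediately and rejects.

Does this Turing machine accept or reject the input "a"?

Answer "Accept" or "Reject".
Step 0: [q0]a (head at position 0)
Step 1: δ(q0, a) = (q0, □, R)  ⊢  □[q0]□ (head at position 1)
Step 2: δ(q0, □) = (qA, □, R)  ⊢  □□[qA]□ (head at position 2)
The machine is in qA, so it halts and accepts.

Final answer: Accept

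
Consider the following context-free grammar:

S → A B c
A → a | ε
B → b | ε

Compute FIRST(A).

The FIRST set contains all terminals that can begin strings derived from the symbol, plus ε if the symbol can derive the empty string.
A → a contributes a; A → ε makes A nullable, contributing ε. FIRST(A) = {a, ε}.

Final answer: {a, ε}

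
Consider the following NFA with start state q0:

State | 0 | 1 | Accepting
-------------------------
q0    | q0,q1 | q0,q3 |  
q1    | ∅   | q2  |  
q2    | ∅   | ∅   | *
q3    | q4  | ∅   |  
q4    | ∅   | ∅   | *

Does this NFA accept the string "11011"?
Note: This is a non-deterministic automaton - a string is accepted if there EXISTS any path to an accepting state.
Track the set of states the NFA could be in: start {q0}
Read '1': {q0} → {q0, q3}
Read '1': {q0, q3} → {q0, q3}
Read '0': {q0, q3} → {q0, q1, q4}
Read '1': {q0, q1, q4} → {q0, q2, q3}
Read '1': {q0, q2, q3} → {q0, q3}
Final set {q0, q3} contains no accepting state → rejected.

Final answer: No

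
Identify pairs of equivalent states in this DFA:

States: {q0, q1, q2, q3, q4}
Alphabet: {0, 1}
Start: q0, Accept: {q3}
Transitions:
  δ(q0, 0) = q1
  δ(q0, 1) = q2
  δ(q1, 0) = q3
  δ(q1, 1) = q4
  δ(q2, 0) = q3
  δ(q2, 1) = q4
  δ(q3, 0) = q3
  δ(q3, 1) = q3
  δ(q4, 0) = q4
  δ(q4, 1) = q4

Using the table-filling algorithm:
Round 0 – mark pairs where exactly one state is accepting: (q0,q3), (q1,q3), (q2,q3), (q3,q4)
Round 1 – newly marked: (q0,q1) [on 0: q1 vs q3, already marked]; (q0,q2) [on 0: q1 vs q3, already marked]; (q1,q4) [on 0: q3 vs q4, already marked]; (q2,q4) [on 0: q3 vs q4, already marked]
Round 2 – newly marked: (q0,q4) [on 0: q1 vs q4, already marked]
No further pairs can be marked.
(q1, q2) unmarked: δ(q1,0)=q3, δ(q2,0)=q3; δ(q1,1)=q4, δ(q2,1)=q4 → equivalent
Equivalent pairs: (q1, q2)

Final answer: Equivalent pairs: (q1, q2)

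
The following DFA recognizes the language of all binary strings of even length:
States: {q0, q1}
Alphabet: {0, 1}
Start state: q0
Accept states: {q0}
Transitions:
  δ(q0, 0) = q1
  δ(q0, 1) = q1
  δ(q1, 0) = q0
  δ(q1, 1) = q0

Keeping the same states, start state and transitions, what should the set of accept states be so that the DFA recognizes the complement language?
The DFA is complete (every state has a transition on every symbol), so the complement
is recognized by the same DFA with accepting and non-accepting states swapped.
Original accept states: {q0}
Complement accept states = All states - Original accept states
= {q0, q1} - {q0}
= {q1}
Complement language: strings of ODD length

Final answer: {q1}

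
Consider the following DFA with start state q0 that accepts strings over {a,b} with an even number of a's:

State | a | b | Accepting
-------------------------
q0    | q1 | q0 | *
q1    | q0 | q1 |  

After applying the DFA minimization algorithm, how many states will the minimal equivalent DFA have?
All 2 states are reachable from q0, so none can be removed as unreachable.
Table-filling: first mark every (accepting, non-accepting) pair as distinguishable (accepting: {q0}; non-accepting: {q1}).
Every pair of states is distinguishable, so the DFA is already minimal.
Equivalence classes: {q0}, {q1} → 2 states.

Final answer: 2 states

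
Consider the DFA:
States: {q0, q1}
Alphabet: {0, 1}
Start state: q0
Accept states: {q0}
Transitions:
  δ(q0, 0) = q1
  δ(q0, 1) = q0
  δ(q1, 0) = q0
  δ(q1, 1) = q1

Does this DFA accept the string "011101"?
Processing string "011101":
  q0 --0--> q1
  q1 --1--> q1
  q1 --1--> q1
  q1 --1--> q1
  q1 --0--> q0
  q0 --1--> q0
Final state: q0
Accept states: {q0}
q0 is an accept state, so the string is accepted.

Final answer: Yes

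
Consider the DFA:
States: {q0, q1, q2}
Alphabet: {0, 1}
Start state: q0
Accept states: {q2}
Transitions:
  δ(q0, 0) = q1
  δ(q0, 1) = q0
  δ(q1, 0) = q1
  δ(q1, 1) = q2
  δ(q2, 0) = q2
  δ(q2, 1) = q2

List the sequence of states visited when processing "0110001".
Starting at q0
Read '0': q0 -> q1
Read '1': q1 -> q2
Read '1': q2 -> q2
Read '0': q2 -> q2
Read '0': q2 -> q2
Read '0': q2 -> q2
Read '1': q2 -> q2

Final answer: q0 -> q1 -> q2 -> q2 -> q2 -> q2 -> q2 -> q2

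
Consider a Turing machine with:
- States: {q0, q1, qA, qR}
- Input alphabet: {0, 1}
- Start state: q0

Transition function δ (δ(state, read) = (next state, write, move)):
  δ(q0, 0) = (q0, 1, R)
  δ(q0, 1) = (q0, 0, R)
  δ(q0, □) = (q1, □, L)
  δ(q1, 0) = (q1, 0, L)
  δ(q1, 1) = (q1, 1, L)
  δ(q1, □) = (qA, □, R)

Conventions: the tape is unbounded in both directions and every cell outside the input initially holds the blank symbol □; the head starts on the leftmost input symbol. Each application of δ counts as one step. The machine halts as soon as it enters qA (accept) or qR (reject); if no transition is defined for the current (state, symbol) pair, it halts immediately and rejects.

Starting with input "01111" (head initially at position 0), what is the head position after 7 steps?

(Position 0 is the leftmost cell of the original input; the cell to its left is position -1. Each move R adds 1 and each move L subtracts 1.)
Step 0: [q0]01111 (head at position 0)
Step 1: δ(q0, 0) = (q0, 1, R)  ⊢  1[q0]1111 (head at position 1)
Step 2: δ(q0, 1) = (q0, 0, R)  ⊢  10[q0]111 (head at position 2)
Step 3: δ(q0, 1) = (q0, 0, R)  ⊢  100[q0]11 (head at position 3)
Step 4: δ(q0, 1) = (q0, 0, R)  ⊢  1000[q0]1 (head at position 4)
Step 5: δ(q0, 1) = (q0, 0, R)  ⊢  10000[q0]□ (head at position 5)
Step 6: δ(q0, □) = (q1, □, L)  ⊢  1000[q1]0□ (head at position 4)
Step 7: δ(q1, 0) = (q1, 0, L)  ⊢  100[q1]00□ (head at position 3)
Head position after 7 steps: 3

Final answer: Position 3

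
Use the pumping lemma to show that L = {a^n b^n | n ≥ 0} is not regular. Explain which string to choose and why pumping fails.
Language: L = {a^n b^n | n ≥ 0} (equal numbers of a's followed by b's)
Step 1: Assume for contradiction that L is regular, with pumping length p.
Step 2: Choose s = a^p b^p. Then s ∈ L (it has p a's followed by p b's) and |s| ≥ p.
Step 3: Consider any decomposition s = xyz with |xy| ≤ p and |y| > 0. Since |xy| ≤ p and the first p symbols of s are all a's, y = a^k for some k with 1 ≤ k ≤ p.
Step 4: Pumping up (i = 2): xy²z = a^(p+k) b^p, which has more a's than b's, so xy²z ∉ L.
This contradicts the pumping lemma, so L is not regular.

Final answer: Choose s = a^p b^p. Since |xy| ≤ p, y = a^k with k ≥ 1. Then xy²z = a^(p+k) b^p ∉ L.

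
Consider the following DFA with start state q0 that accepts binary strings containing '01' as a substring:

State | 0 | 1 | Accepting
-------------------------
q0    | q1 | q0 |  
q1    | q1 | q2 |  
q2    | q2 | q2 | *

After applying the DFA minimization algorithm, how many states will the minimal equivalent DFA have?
All 3 states are reachable from q0, so none can be removed as unreachable.
Table-filling: first mark every (accepting, non-accepting) pair as distinguishable (accepting: {q2}; non-accepting: {q0, q1}).
Round 1: (q0, q1) on '1' go to q0 and q2, already distinguishable → mark.
Every pair of states is distinguishable, so the DFA is already minimal.
Equivalence classes: {q0}, {q1}, {q2} → 3 states.

Final answer: 3 states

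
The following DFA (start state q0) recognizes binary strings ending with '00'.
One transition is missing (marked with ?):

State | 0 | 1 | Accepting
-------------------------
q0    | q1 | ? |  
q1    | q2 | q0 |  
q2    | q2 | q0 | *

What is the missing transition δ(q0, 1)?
q0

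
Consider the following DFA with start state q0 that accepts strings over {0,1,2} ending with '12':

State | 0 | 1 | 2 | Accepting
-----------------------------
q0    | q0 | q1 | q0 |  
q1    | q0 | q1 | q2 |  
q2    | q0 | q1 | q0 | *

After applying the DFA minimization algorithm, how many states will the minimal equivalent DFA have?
All 3 states are reachable from q0, so none can be removed as unreachable.
Table-filling: first mark every (accepting, non-accepting) pair as distinguishable (accepting: {q2}; non-accepting: {q0, q1}).
Round 1: (q0, q1) on '2' go to q0 and q2, already distinguishable → mark.
Every pair of states is distinguishable, so the DFA is already minimal.
Equivalence classes: {q0}, {q1}, {q2} → 3 states.

Final answer: 3 states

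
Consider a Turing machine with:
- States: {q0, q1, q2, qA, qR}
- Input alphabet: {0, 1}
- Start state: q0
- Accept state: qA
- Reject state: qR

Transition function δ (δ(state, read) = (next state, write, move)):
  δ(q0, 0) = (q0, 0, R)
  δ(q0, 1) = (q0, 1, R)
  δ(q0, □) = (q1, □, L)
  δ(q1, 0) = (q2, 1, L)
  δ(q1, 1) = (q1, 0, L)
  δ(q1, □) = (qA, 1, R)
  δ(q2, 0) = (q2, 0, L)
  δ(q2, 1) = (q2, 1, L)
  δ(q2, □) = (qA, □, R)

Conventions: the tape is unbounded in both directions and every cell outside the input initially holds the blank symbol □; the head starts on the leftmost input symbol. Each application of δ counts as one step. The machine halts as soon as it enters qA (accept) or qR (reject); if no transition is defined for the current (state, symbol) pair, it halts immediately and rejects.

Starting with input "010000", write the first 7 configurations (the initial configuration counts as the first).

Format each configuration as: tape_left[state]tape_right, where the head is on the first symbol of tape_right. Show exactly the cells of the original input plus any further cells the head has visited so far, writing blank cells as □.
Step 0: [q0]010000 (head at position 0)
Step 1: δ(q0, 0) = (q0, 0, R)  ⊢  0[q0]10000 (head at position 1)
Step 2: δ(q0, 1) = (q0, 1, R)  ⊢  01[q0]0000 (head at position 2)
Step 3: δ(q0, 0) = (q0, 0, R)  ⊢  010[q0]000 (head at position 3)
Step 4: δ(q0, 0) = (q0, 0, R)  ⊢  0100[q0]00 (head at position 4)
Step 5: δ(q0, 0) = (q0, 0, R)  ⊢  01000[q0]0 (head at position 5)
Step 6: δ(q0, 0) = (q0, 0, R)  ⊢  010000[q0]□ (head at position 6)

Final answer: [q0]010000 ⊢ 0[q0]10000 ⊢ 01[q0]0000 ⊢ 010[q0]000 ⊢ 0100[q0]00 ⊢ 01000[q0]0 ⊢ 010000[q0]□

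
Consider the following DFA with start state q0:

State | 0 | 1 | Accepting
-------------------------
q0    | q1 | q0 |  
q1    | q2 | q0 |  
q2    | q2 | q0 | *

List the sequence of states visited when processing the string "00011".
q0 → q1 → q2 → q2 → q0 → q0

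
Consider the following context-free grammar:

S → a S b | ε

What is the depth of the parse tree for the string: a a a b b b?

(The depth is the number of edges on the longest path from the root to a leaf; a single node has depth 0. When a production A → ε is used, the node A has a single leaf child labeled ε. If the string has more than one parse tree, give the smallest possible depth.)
The only parse tree applies S → a S b 3 times (once per matching a…b pair) and then S → ε.
The S nodes sit at depths 0, 1, …, 3; the innermost S (depth 3) has the single child ε at depth 4.
The terminal leaves a, b are at depths 1..3, so the longest root-to-leaf path is S → S → … → S → ε with 4 edges.
Depth = 4.

Final answer: 4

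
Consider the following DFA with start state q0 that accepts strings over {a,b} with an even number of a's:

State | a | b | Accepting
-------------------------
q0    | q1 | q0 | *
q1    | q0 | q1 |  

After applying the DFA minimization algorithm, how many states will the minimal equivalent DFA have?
All 2 states are reachable from q0, so none can be removed as unreachable.
Table-filling: first mark every (accepting, non-accepting) pair as distinguishable (accepting: {q0}; non-accepting: {q1}).
Every pair of states is distinguishable, so the DFA is already minimal.
Equivalence classes: {q0}, {q1} → 2 states.

Final answer: 2 states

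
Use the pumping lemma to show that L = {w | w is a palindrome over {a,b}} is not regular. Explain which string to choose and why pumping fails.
Language: L = {w | w is a palindrome over {a,b}} (strings that read the same forwards and backwards)
Step 1: Assume for contradiction that L is regular, with pumping length p.
Step 2: Choose s = a^p b a^p. Then s ∈ L (it reads the same forwards and backwards) and |s| ≥ p.
Step 3: Consider any decomposition s = xyz with |xy| ≤ p and |y| > 0. Since |xy| ≤ p and the first p symbols of s are all a's, y = a^k for some k with 1 ≤ k ≤ p.
Step 4: Pumping up (i = 2): xy²z = a^(p+k) b a^p. Its reverse is a^p b a^(p+k) ≠ a^(p+k) b a^p (the single b is no longer in the middle), so xy²z is not a palindrome and xy²z ∉ L.
This contradicts the pumping lemma, so L is not regular.

Final answer: Choose s = a^p b a^p. Since |xy| ≤ p, y = a^k with k ≥ 1. Then xy²z = a^(p+k) b a^p is not a palindrome, so ∉ L.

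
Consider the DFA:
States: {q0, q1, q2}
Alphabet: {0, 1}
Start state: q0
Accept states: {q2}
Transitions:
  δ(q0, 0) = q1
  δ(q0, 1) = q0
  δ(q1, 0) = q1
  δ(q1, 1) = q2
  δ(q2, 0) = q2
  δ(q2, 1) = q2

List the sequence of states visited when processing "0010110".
Starting at q0
Read '0': q0 -> q1
Read '0': q1 -> q1
Read '1': q1 -> q2
Read '0': q2 -> q2
Read '1': q2 -> q2
Read '1': q2 -> q2
Read '0': q2 -> q2

Final answer: q0 -> q1 -> q1 -> q2 -> q2 -> q2 -> q2 -> q2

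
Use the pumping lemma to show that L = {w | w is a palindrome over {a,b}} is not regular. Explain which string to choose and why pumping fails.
Language: L = {w | w is a palindrome over {a,b}} (strings that read the same forwards and backwards)
Step 1: Assume for contradiction that L is regular, with pumping length p.
Step 2: Choose s = a^p b a^p. Then s ∈ L (it reads the same forwards and backwards) and |s| ≥ p.
Step 3: Consider any decomposition s = xyz with |xy| ≤ p and |y| > 0. Since |xy| ≤ p and the first p symbols of s are all a's, y = a^k for some k with 1 ≤ k ≤ p.
Step 4: Pumping up (i = 2): xy²z = a^(p+k) b a^p. Its reverse is a^p b a^(p+k) ≠ a^(p+k) b a^p (the single b is no longer in the middle), so xy²z is not a palindrome and xy²z ∉ L.
This contradicts the pumping lemma, so L is not regular.

Final answer: Choose s = a^p b a^p. Since |xy| ≤ p, y = a^k with k ≥ 1. Then xy²z = a^(p+k) b a^p is not a palindrome, so ∉ L.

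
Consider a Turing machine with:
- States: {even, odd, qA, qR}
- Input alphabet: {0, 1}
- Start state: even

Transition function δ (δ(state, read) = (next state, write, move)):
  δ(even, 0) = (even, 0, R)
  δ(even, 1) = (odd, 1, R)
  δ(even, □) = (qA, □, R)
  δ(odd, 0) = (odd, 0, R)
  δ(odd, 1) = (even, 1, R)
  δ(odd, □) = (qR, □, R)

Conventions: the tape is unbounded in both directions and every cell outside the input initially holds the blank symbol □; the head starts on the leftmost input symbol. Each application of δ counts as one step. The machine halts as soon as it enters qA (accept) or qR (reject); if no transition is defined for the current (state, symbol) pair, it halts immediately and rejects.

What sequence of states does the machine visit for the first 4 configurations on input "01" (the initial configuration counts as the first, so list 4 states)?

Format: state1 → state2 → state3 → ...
Step 0: [even]01 (head at position 0)
Step 1: δ(even, 0) = (even, 0, R)  ⊢  0[even]1 (head at position 1)
Step 2: δ(even, 1) = (odd, 1, R)  ⊢  01[odd]□ (head at position 2)
Step 3: δ(odd, □) = (qR, □, R)  ⊢  01□[qR]□ (head at position 3)
Reading off the states of these 4 configurations: even → even → odd → qR

Final answer: even → even → odd → qR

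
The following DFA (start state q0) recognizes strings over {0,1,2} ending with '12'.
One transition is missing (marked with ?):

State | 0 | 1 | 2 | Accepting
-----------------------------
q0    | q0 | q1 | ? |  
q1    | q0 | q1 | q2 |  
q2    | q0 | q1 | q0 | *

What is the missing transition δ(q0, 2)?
q0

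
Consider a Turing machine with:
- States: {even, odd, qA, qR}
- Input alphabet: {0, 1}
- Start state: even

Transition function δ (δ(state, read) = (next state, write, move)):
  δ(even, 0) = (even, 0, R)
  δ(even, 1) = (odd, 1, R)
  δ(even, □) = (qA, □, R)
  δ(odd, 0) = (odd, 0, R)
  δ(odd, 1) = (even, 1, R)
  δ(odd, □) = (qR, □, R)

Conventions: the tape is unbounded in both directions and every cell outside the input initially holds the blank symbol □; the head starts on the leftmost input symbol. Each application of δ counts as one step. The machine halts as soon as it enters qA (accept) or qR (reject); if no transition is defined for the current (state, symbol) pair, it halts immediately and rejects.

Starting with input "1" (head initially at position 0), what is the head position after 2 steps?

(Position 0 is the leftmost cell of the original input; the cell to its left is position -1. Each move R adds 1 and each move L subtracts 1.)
Step 0: [even]1 (head at position 0)
Step 1: δ(even, 1) = (odd, 1, R)  ⊢  1[odd]□ (head at position 1)
Step 2: δ(odd, □) = (qR, □, R)  ⊢  1□[qR]□ (head at position 2)
Head position after 2 steps: 2

Final answer: Position 2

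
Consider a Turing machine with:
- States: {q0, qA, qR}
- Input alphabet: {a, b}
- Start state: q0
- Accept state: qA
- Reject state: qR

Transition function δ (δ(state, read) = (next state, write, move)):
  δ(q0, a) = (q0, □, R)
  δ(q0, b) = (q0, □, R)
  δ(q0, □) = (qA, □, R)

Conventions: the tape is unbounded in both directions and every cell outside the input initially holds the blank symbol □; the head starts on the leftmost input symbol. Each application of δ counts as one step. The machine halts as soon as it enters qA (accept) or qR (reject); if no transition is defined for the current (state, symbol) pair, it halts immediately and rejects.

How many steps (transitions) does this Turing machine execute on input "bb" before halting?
Step 0: [q0]bb (head at position 0)
Step 1: δ(q0, b) = (q0, □, R)  ⊢  □[q0]b (head at position 1)
Step 2: δ(q0, b) = (q0, □, R)  ⊢  □□[q0]□ (head at position 2)
Step 3: δ(q0, □) = (qA, □, R)  ⊢  □□□[qA]□ (head at position 3)
The machine is in qA, so it halts and accepts.
Number of transitions executed: 3.

Final answer: 3 steps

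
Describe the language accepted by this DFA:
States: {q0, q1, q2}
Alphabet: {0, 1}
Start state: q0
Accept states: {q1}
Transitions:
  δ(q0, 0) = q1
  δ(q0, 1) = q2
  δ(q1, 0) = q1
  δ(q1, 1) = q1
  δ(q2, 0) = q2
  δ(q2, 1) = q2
Analyzing the DFA structure:
Start state: q0
Accept states: {q1}
Interpreting what each state remembers (checking against the transitions):
  q0: nothing has been read yet
  q1: the first symbol was 0
  q2: the first symbol was 1 (trap state)
  δ(q0, 0): in q0 (nothing has been read yet), after reading 0 we have: the first symbol was 0 → q1
  δ(q0, 1): in q0 (nothing has been read yet), after reading 1 we have: the first symbol was 1 (trap state) → q2
  δ(q1, 0): in q1 (the first symbol was 0), after reading 0 we have: the first symbol was 0 → q1
  δ(q1, 1): in q1 (the first symbol was 0), after reading 1 we have: the first symbol was 0 → q1
  δ(q2, 0): in q2 (the first symbol was 1 (trap state)), after reading 0 we have: the first symbol was 1 (trap state) → q2
  δ(q2, 1): in q2 (the first symbol was 1 (trap state)), after reading 1 we have: the first symbol was 1 (trap state) → q2
A string is accepted iff it ends in {q1}, i.e. the first symbol was 0.
Language: All binary strings starting with 0

Final answer: All binary strings starting with 0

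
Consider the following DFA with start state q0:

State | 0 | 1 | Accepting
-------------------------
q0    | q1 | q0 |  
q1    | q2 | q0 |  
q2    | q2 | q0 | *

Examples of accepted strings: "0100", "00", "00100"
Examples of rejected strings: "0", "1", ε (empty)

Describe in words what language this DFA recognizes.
binary strings ending with '00'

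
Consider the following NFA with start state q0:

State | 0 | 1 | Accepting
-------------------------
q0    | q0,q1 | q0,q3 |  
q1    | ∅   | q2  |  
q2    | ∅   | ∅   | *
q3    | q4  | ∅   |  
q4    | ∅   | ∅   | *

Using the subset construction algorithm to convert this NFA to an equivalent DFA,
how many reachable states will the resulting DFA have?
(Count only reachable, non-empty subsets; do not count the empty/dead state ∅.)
Start subset: {q0}
{q0}: on 0 → {q0, q1}, on 1 → {q0, q3}
{q0, q1}: on 0 → {q0, q1}, on 1 → {q0, q2, q3}
{q0, q3}: on 0 → {q0, q1, q4}, on 1 → {q0, q3}
{q0, q2, q3}: on 0 → {q0, q1, q4}, on 1 → {q0, q3}
{q0, q1, q4}: on 0 → {q0, q1}, on 1 → {q0, q2, q3}
Reachable non-empty subsets: {q0}, {q0, q1}, {q0, q3}, {q0, q2, q3}, {q0, q1, q4} — 5 in total.

Final answer: 5 states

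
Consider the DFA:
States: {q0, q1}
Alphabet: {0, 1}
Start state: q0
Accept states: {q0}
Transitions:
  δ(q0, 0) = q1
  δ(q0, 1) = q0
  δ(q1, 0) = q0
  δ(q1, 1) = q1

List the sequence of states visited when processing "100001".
Starting at q0
Read '1': q0 -> q0
Read '0': q0 -> q1
Read '0': q1 -> q0
Read '0': q0 -> q1
Read '0': q1 -> q0
Read '1': q0 -> q0

Final answer: q0 -> q0 -> q1 -> q0 -> q1 -> q0 -> q0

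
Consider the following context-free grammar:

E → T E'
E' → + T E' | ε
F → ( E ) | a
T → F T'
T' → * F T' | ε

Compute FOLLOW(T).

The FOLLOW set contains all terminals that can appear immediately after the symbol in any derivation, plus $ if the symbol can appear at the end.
Useful FIRST sets: FIRST(E') = {+, ε}, FIRST(T') = {*, ε} (both E' and T' are nullable).
FOLLOW(E): E is the start symbol → $; E appears in F → ( E ) followed by ')' → FOLLOW(E) = {), $}.
FOLLOW(E'): E' appears at the right end of E → T E' and of E' → + T E', so FOLLOW(E') ⊇ FOLLOW(E) (the second occurrence adds nothing new). FOLLOW(E') = {), $}.
FOLLOW(T): in E → T E' and E' → + T E', T is followed by E': add FIRST(E') minus ε = {+}; since E' is nullable, also add FOLLOW(E) and FOLLOW(E') = {), $}. FOLLOW(T) = {+, ), $}.

Final answer: {$, ), +}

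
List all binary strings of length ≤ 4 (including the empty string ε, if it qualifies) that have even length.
Checking every binary string of length 0 to 4:
  Length 0: accepted: ε | rejected: (none)
  Length 1: accepted: (none) | rejected: 0, 1
  Length 2: accepted: 00, 01, 10, 11 | rejected: (none)
  Length 3: accepted: (none) | rejected: 000, 001, 010, 011, 100, 101, 110, 111
  Length 4: accepted: 0000, 0001, 0010, 0011, 0100, 0101, 0110, 0111, 1000, 1001, 1010, 1011, 1100, 1101, 1110, 1111 | rejected: (none)
Total: 21 string(s).

Final answer: ε, 00, 01, 10, 11, 0000, 0001, 0010, 0011, 0100, 0101, 0110, 0111, 1000, 1001, 1010, 1011, 1100, 1101, 1110, 1111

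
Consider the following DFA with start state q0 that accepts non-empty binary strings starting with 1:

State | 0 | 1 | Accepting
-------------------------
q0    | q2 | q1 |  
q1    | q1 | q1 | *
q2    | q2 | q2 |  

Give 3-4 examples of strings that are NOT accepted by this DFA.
Any strings that end in a non-accepting state work; for example:
ε: q0; q0 is not accepting → rejected
"0": q0 → q2; q2 is not accepting → rejected
"0011": q0 → q2 → q2 → q2 → q2; q2 is not accepting → rejected
"0111": q0 → q2 → q2 → q2 → q2; q2 is not accepting → rejected

Final answer: ε, "0", "0011", "0111"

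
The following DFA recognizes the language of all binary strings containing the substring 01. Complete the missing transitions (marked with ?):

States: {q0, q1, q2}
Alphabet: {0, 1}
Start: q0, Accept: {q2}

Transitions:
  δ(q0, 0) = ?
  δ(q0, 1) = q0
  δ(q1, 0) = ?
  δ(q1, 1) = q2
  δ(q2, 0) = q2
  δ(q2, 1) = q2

What each state remembers (consistent with the given transitions and accept states):
  q0: 01 not seen yet and the last symbol was not 0
  q1: 01 not seen yet and the last symbol was 0
  q2: the substring 01 has already been seen
Filling in the missing entries:
  δ(q0, 0): in q0 (01 not seen yet and the last symbol was not 0), after reading 0 we have: 01 not seen yet and the last symbol was 0 → q1
  δ(q1, 0): in q1 (01 not seen yet and the last symbol was 0), after reading 0 we have: 01 not seen yet and the last symbol was 0 → q1

Final answer: δ(q0, 0) = q1; δ(q1, 0) = q1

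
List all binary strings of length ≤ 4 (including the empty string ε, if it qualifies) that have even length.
Checking every binary string of length 0 to 4:
  Length 0: accepted: ε | rejected: (none)
  Length 1: accepted: (none) | rejected: 0, 1
  Length 2: accepted: 00, 01, 10, 11 | rejected: (none)
  Length 3: accepted: (none) | rejected: 000, 001, 010, 011, 100, 101, 110, 111
  Length 4: accepted: 0000, 0001, 0010, 0011, 0100, 0101, 0110, 0111, 1000, 1001, 1010, 1011, 1100, 1101, 1110, 1111 | rejected: (none)
Total: 21 string(s).

Final answer: ε, 00, 01, 10, 11, 0000, 0001, 0010, 0011, 0100, 0101, 0110, 0111, 1000, 1001, 1010, 1011, 1100, 1101, 1110, 1111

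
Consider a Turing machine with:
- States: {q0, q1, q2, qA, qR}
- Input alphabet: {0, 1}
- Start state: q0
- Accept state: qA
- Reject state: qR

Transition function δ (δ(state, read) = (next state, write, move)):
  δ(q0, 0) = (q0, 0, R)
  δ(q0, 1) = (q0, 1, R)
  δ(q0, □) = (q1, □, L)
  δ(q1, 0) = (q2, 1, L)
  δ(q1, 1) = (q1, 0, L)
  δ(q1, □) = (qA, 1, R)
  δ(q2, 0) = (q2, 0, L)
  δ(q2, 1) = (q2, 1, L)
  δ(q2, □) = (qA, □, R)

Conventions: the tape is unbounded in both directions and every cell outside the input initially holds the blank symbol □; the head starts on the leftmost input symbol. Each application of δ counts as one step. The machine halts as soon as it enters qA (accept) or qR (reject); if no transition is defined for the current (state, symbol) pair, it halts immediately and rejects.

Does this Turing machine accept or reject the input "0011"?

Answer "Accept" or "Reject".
Step 0: [q0]0011 (head at position 0)
Step 1: δ(q0, 0) = (q0, 0, R)  ⊢  0[q0]011 (head at position 1)
Step 2: δ(q0, 0) = (q0, 0, R)  ⊢  00[q0]11 (head at position 2)
Step 3: δ(q0, 1) = (q0, 1, R)  ⊢  001[q0]1 (head at position 3)
Step 4: δ(q0, 1) = (q0, 1, R)  ⊢  0011[q0]□ (head at position 4)
Step 5: δ(q0, □) = (q1, □, L)  ⊢  001[q1]1□ (head at position 3)
Step 6: δ(q1, 1) = (q1, 0, L)  ⊢  00[q1]10□ (head at position 2)
Step 7: δ(q1, 1) = (q1, 0, L)  ⊢  0[q1]000□ (head at position 1)
Step 8: δ(q1, 0) = (q2, 1, L)  ⊢  [q2]0100□ (head at position 0)
Step 9: δ(q2, 0) = (q2, 0, L)  ⊢  [q2]□0100□ (head at position -1)
Step 10: δ(q2, □) = (qA, □, R)  ⊢  □[qA]0100□ (head at position 0)
The machine is in qA, so it halts and accepts.

Final answer: Accept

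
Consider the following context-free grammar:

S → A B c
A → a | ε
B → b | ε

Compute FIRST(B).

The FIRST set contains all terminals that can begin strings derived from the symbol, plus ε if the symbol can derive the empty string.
B → b contributes b; B → ε makes B nullable, contributing ε. FIRST(B) = {b, ε}.

Final answer: {b, ε}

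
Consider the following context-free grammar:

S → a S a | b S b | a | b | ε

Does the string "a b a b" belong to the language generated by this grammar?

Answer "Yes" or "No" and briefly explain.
Every production places the same symbol at both ends (or yields a single symbol / ε), so every derived string is a palindrome. a b a b reversed is b a b a ≠ a b a b, so it is not a palindrome and cannot be derived (already the first step fails: the string starts with a but ends with b, so neither S → a S a nor S → b S b fits).

Final answer: No - no valid derivation exists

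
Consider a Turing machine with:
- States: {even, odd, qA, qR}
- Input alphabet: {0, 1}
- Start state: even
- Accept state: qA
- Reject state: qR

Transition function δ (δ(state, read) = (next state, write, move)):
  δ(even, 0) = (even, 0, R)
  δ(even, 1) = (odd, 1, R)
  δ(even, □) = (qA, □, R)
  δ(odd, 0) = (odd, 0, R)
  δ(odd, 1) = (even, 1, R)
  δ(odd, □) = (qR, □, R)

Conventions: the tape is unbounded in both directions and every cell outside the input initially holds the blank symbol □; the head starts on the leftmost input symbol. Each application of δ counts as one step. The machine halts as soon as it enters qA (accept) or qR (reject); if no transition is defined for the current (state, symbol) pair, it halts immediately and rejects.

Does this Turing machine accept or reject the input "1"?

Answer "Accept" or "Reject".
Step 0: [even]1 (head at position 0)
Step 1: δ(even, 1) = (odd, 1, R)  ⊢  1[odd]□ (head at position 1)
Step 2: δ(odd, □) = (qR, □, R)  ⊢  1□[qR]□ (head at position 2)
The machine is in qR, so it halts and rejects.

Final answer: Reject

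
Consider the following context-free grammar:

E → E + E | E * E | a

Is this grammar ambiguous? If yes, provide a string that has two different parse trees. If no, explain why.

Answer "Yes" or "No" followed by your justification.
Two different leftmost derivations of a + a * a:
  (1) E ⇒ E + E ⇒ a + E ⇒ a + E * E ⇒ a + a * E ⇒ a + a * a   (tree groups a + (a * a))
  (2) E ⇒ E * E ⇒ E + E * E ⇒ a + E * E ⇒ a + a * E ⇒ a + a * a   (tree groups (a + a) * a)
Two distinct leftmost derivations = two distinct parse trees, so the grammar is ambiguous.

Final answer: Yes - the string 'a + a * a' has two distinct leftmost derivations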